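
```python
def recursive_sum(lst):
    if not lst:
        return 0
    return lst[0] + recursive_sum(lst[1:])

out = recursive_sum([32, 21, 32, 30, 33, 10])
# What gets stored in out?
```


recursive_sum([32, 21, 32, 30, 33, 10])
= 32 + recursive_sum([21, 32, 30, 33, 10])
= 32 + 21 + recursive_sum([32, 30, 33, 10])
= 32 + 21 + 32 + recursive_sum([30, 33, 10])
= 32 + 21 + 32 + 30 + recursive_sum([33, 10])
= 32 + 21 + 32 + 30 + 33 + recursive_sum([10])
= 32 + 21 + 32 + 30 + 33 + 10 + recursive_sum([])
= 32 + 21 + 32 + 30 + 33 + 10 + 0
= 158


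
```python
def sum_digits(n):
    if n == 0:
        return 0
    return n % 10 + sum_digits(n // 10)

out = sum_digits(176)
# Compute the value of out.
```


sum_digits(176)
= 6 + sum_digits(17)
= 6 + 7 + sum_digits(1)
= 6 + 7 + 1 + sum_digits(0)
= 6 + 7 + 1 + 0
= 14


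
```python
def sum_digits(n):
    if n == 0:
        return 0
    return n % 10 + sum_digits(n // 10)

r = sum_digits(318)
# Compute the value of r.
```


sum_digits(318)
= 8 + sum_digits(31)
= 8 + 1 + sum_digits(3)
= 8 + 1 + 3 + sum_digits(0)
= 8 + 1 + 3 + 0
= 12


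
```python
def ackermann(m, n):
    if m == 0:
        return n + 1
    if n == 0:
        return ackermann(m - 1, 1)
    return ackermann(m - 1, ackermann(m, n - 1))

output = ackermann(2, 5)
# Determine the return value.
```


ackermann(2, 5)
= ackermann(1, ackermann(2, 4))
First compute ackermann(2, 4) = 11
= ackermann(1, 11)
= 13


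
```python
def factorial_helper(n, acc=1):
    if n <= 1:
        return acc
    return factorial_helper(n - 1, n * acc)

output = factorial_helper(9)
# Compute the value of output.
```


factorial_helper(9, 1)
= factorial_helper(8, 9 * 1) = factorial_helper(8, 9)
= factorial_helper(7, 8 * 9) = factorial_helper(7, 72)
= factorial_helper(6, 7 * 72) = factorial_helper(6, 504)
= factorial_helper(5, 6 * 504) = factorial_helper(5, 3024)
= factorial_helper(4, 5 * 3024) = factorial_helper(4, 15120)
= factorial_helper(3, 4 * 15120) = factorial_helper(3, 60480)
= factorial_helper(2, 3 * 60480) = factorial_helper(2, 181440)
= factorial_helper(1, 2 * 181440) = factorial_helper(1, 362880)
n <= 1, return acc = 362880


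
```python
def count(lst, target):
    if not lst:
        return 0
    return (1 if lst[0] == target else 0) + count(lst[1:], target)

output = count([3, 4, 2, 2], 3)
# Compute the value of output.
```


count([3, 4, 2, 2], 3)
lst[0]=3 == 3: 1 + count([4, 2, 2], 3)
lst[0]=4 != 3: 0 + count([2, 2], 3)
lst[0]=2 != 3: 0 + count([2], 3)
lst[0]=2 != 3: 0 + count([], 3)
= 1


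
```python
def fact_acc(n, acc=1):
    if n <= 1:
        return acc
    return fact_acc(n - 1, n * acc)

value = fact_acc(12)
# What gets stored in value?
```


fact_acc(12, 1)
= fact_acc(11, 12 * 1) = fact_acc(11, 12)
= fact_acc(10, 11 * 12) = fact_acc(10, 132)
= fact_acc(9, 10 * 132) = fact_acc(9, 1320)
= fact_acc(8, 9 * 1320) = fact_acc(8, 11880)
= fact_acc(7, 8 * 11880) = fact_acc(7, 95040)
= fact_acc(6, 7 * 95040) = fact_acc(6, 665280)
= fact_acc(5, 6 * 665280) = fact_acc(5, 3991680)
= fact_acc(4, 5 * 3991680) = fact_acc(4, 19958400)
= fact_acc(3, 4 * 19958400) = fact_acc(3, 79833600)
= fact_acc(2, 3 * 79833600) = fact_acc(2, 239500800)
= fact_acc(1, 2 * 239500800) = fact_acc(1, 479001600)
n <= 1, return acc = 479001600


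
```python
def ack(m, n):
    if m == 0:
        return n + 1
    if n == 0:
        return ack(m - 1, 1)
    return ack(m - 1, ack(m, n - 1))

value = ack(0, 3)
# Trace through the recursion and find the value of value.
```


ack(0, 3)
m == 0: return 3 + 1 = 4
= 4


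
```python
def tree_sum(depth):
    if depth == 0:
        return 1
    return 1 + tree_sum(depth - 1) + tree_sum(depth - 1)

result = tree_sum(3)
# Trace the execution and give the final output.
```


tree_sum(3)
= 1 + tree_sum(2) + tree_sum(2)
= 1 + 2 * tree_sum(2)
tree_sum(k) = 2^(k+1) - 1
tree_sum(0) = 1
tree_sum(1) = 3
tree_sum(2) = 7
tree_sum(3) = 15
tree_sum(3) = 2^4 - 1 = 15


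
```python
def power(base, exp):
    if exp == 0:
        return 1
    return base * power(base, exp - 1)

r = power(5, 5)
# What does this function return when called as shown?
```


power(5, 5)
= 5 * power(5, 4)
= 5 * 5 * power(5, 3)
= 5 * 5 * 5 * power(5, 2)
= 5 * 5 * 5 * 5 * power(5, 1)
= 5 * 5 * 5 * 5 * 5 * power(5, 0)
= 5 * 5 * 5 * 5 * 5 * 1
= 3125


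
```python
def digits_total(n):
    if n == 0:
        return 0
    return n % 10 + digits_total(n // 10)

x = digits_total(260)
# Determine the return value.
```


digits_total(260)
= 0 + digits_total(26)
= 0 + 6 + digits_total(2)
= 0 + 6 + 2 + digits_total(0)
= 0 + 6 + 2 + 0
= 8


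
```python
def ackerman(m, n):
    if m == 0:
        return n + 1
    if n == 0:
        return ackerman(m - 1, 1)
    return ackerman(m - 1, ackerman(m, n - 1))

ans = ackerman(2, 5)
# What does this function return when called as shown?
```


ackerman(2, 5)
= ackerman(1, ackerman(2, 4))
First compute ackerman(2, 4) = 11
= ackerman(1, 11)
= 13


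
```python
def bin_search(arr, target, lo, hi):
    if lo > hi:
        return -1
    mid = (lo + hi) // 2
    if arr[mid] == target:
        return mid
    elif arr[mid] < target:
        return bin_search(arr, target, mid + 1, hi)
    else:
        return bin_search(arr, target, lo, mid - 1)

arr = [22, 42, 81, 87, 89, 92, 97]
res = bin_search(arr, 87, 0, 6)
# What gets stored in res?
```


bin_search(arr, 87, 0, 6)
lo=0, hi=6, mid=3, arr[mid]=87
arr[3] == 87, found at index 3
= 3


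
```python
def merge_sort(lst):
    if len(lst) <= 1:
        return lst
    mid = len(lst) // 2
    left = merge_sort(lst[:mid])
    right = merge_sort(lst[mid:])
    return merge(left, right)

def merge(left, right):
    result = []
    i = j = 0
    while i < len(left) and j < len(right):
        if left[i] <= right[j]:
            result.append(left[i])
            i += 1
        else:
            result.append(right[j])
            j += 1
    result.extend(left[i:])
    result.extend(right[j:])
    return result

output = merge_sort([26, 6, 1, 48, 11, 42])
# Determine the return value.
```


merge_sort([26, 6, 1, 48, 11, 42])
Split into [26, 6, 1] and [48, 11, 42]
Left sorted: [1, 6, 26]
Right sorted: [11, 42, 48]
Merge [1, 6, 26] and [11, 42, 48]
= [1, 6, 11, 26, 42, 48]


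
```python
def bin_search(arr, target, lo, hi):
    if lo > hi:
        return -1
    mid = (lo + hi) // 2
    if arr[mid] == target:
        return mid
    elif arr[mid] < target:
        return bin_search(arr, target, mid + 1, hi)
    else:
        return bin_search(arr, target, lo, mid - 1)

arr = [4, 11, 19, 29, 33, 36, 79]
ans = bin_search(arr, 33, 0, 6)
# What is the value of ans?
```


bin_search(arr, 33, 0, 6)
lo=0, hi=6, mid=3, arr[mid]=29
29 < 33, search right half
lo=4, hi=6, mid=5, arr[mid]=36
36 > 33, search left half
lo=4, hi=4, mid=4, arr[mid]=33
arr[4] == 33, found at index 4
= 4


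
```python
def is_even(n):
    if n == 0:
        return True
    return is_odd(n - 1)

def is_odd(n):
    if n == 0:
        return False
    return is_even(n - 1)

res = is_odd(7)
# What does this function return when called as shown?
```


is_odd(7)
= is_even(6)
= is_odd(5)
= is_even(4)
= is_odd(3)
= is_even(2)
= is_odd(1)
= is_even(0)
n == 0: return True
= True


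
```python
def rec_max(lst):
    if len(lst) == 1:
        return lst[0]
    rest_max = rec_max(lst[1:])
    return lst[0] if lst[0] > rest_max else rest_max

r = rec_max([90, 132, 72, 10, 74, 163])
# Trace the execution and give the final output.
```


rec_max([90, 132, 72, 10, 74, 163])
= compare 90 with rec_max([132, 72, 10, 74, 163])
= compare 132 with rec_max([72, 10, 74, 163])
= compare 72 with rec_max([10, 74, 163])
= compare 10 with rec_max([74, 163])
= compare 74 with rec_max([163])
Base: rec_max([163]) = 163
compare 74 with 163: max = 163
compare 10 with 163: max = 163
compare 72 with 163: max = 163
compare 132 with 163: max = 163
compare 90 with 163: max = 163
= 163


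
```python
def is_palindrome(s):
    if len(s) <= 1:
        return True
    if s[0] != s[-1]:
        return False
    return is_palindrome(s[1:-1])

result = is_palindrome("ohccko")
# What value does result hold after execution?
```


is_palindrome("ohccko")
"ohccko": s[0]='o' == s[-1]='o' -> is_palindrome("hcck")
"hcck": s[0]='h' != s[-1]='k' -> False
= False


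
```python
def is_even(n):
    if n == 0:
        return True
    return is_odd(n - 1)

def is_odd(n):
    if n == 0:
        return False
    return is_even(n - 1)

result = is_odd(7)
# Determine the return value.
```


is_odd(7)
= is_even(6)
= is_odd(5)
= is_even(4)
= is_odd(3)
= is_even(2)
= is_odd(1)
= is_even(0)
n == 0: return True
= True


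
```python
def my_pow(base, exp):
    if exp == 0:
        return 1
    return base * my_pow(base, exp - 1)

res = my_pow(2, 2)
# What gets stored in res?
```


my_pow(2, 2)
= 2 * my_pow(2, 1)
= 2 * 2 * my_pow(2, 0)
= 2 * 2 * 1
= 4


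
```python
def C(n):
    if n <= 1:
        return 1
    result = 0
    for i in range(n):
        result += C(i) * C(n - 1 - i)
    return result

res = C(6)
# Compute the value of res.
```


C(6)
= sum of C(i) * C(6-1-i) for i in 0..5
First compute sub-values bottom-up:
  C(0) = 1, C(1) = 1
  C(2) = 1*1 + 1*1 = 2
  C(3) = 1*2 + 1*1 + 2*1 = 5
  C(4) = 1*5 + 1*2 + 2*1 + 5*1 = 14
  C(5) = 1*14 + 1*5 + 2*2 + 5*1 + 14*1 = 42
Now C(6):
  C(0)*C(5) = 1*42 = 42
  C(1)*C(4) = 1*14 = 14
  C(2)*C(3) = 2*5 = 10
  C(3)*C(2) = 5*2 = 10
  C(4)*C(1) = 14*1 = 14
  C(5)*C(0) = 42*1 = 42
= 42 + 14 + 10 + 10 + 14 + 42
= 132


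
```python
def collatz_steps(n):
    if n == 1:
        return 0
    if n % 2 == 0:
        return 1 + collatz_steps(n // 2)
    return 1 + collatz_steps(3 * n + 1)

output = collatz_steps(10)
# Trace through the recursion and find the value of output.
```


collatz_steps(10)
10 is even -> collatz_steps(5)
5 is odd -> 3*5+1 = 16 -> collatz_steps(16)
16 is even -> collatz_steps(8)
8 is even -> collatz_steps(4)
4 is even -> collatz_steps(2)
2 is even -> collatz_steps(1)
Reached 1 after 6 steps
= 6


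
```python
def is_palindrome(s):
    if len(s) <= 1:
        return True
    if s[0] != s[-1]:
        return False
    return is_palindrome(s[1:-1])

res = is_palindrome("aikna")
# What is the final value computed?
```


is_palindrome("aikna")
"aikna": s[0]='a' == s[-1]='a' -> is_palindrome("ikn")
"ikn": s[0]='i' != s[-1]='n' -> False
= False


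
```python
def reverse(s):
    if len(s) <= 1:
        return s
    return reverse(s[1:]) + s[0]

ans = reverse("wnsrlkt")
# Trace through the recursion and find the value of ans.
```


reverse("wnsrlkt")
= reverse("nsrlkt") + "w"
= reverse("srlkt") + "n" + "w"
= reverse("rlkt") + "s" + "n" + "w"
= reverse("lkt") + "r" + "s" + "n" + "w"
= reverse("kt") + "l" + "r" + "s" + "n" + "w"
= reverse("t") + "k" + "l" + "r" + "s" + "n" + "w"
= "t" + "k" + "l" + "r" + "s" + "n" + "w"
= "tklrsnw"


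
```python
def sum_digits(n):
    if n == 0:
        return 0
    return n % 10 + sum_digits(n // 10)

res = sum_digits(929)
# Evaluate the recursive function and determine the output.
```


sum_digits(929)
= 9 + sum_digits(92)
= 9 + 2 + sum_digits(9)
= 9 + 2 + 9 + sum_digits(0)
= 9 + 2 + 9 + 0
= 20


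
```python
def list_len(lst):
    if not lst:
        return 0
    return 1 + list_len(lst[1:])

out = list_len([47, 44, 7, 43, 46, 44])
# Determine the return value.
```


list_len([47, 44, 7, 43, 46, 44])
= 1 + list_len([44, 7, 43, 46, 44])
= 1 + 1 + list_len([7, 43, 46, 44])
= 1 + 1 + 1 + list_len([43, 46, 44])
= 1 + 1 + 1 + 1 + list_len([46, 44])
= 1 + 1 + 1 + 1 + 1 + list_len([44])
= 1 + 1 + 1 + 1 + 1 + 1 + list_len([])
= 1 + 1 + 1 + 1 + 1 + 1 + 0
= 6


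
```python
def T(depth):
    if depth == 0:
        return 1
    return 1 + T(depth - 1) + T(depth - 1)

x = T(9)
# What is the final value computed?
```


T(9)
= 1 + T(8) + T(8)
= 1 + 2 * T(8)
T(k) = 2^(k+1) - 1
T(0) = 1
T(1) = 3
T(2) = 7
T(3) = 15
T(4) = 31
T(9) = 2^10 - 1 = 1023


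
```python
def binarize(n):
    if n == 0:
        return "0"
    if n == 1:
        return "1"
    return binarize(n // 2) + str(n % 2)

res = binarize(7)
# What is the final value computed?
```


binarize(7)
= binarize(3) + "1"
= binarize(1) + "1" + "1"
= "1" + "1" + "1"
= "111"


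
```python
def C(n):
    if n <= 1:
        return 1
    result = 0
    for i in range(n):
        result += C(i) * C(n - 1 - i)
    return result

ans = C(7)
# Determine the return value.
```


C(7)
= sum of C(i) * C(7-1-i) for i in 0..6
First compute sub-values bottom-up:
  C(0) = 1, C(1) = 1
  C(2) = 1*1 + 1*1 = 2
  C(3) = 1*2 + 1*1 + 2*1 = 5
  C(4) = 1*5 + 1*2 + 2*1 + 5*1 = 14
  C(5) = 1*14 + 1*5 + 2*2 + 5*1 + 14*1 = 42
  C(6) = 1*42 + 1*14 + 2*5 + 5*2 + 14*1 + 42*1 = 132
Now C(7):
  C(0)*C(6) = 1*132 = 132
  C(1)*C(5) = 1*42 = 42
  C(2)*C(4) = 2*14 = 28
  C(3)*C(3) = 5*5 = 25
  C(4)*C(2) = 14*2 = 28
  C(5)*C(1) = 42*1 = 42
  C(6)*C(0) = 132*1 = 132
= 132 + 42 + 28 + 25 + 28 + 42 + 132
= 429


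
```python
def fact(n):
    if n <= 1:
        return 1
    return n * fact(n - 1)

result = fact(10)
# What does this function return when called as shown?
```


fact(10)
= 10 * fact(9)
= 10 * 9 * fact(8)
= 10 * 9 * 8 * fact(7)
= 10 * 9 * 8 * 7 * fact(6)
= 10 * 9 * 8 * 7 * 6 * fact(5)
= 10 * 9 * 8 * 7 * 6 * 5 * fact(4)
= 10 * 9 * 8 * 7 * 6 * 5 * 4 * fact(3)
= 10 * 9 * 8 * 7 * 6 * 5 * 4 * 3 * fact(2)
= 10 * 9 * 8 * 7 * 6 * 5 * 4 * 3 * 2 * fact(1)
= 10 * 9 * 8 * 7 * 6 * 5 * 4 * 3 * 2 * 1
= 3628800


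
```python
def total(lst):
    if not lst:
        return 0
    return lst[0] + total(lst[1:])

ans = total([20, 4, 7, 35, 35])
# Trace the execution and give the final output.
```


total([20, 4, 7, 35, 35])
= 20 + total([4, 7, 35, 35])
= 20 + 4 + total([7, 35, 35])
= 20 + 4 + 7 + total([35, 35])
= 20 + 4 + 7 + 35 + total([35])
= 20 + 4 + 7 + 35 + 35 + total([])
= 20 + 4 + 7 + 35 + 35 + 0
= 101


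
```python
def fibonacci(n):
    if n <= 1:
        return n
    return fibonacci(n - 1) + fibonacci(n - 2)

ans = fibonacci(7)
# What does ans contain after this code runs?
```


fibonacci(7)
= fibonacci(6) + fibonacci(5)
= (fibonacci(5) + fibonacci(4)) + fibonacci(5)
Computing bottom-up: fibonacci(0)=0, fibonacci(1)=1, fibonacci(2)=1, fibonacci(3)=2, fibonacci(4)=3, fibonacci(5)=5, fibonacci(6)=8, fibonacci(7)=13
= 13


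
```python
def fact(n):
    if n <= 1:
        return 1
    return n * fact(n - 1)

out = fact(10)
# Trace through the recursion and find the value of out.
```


fact(10)
= 10 * fact(9)
= 10 * 9 * fact(8)
= 10 * 9 * 8 * fact(7)
= 10 * 9 * 8 * 7 * fact(6)
= 10 * 9 * 8 * 7 * 6 * fact(5)
= 10 * 9 * 8 * 7 * 6 * 5 * fact(4)
= 10 * 9 * 8 * 7 * 6 * 5 * 4 * fact(3)
= 10 * 9 * 8 * 7 * 6 * 5 * 4 * 3 * fact(2)
= 10 * 9 * 8 * 7 * 6 * 5 * 4 * 3 * 2 * fact(1)
= 10 * 9 * 8 * 7 * 6 * 5 * 4 * 3 * 2 * 1
= 3628800


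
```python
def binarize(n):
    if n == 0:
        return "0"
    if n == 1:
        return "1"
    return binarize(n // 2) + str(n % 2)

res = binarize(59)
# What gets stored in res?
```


binarize(59)
= binarize(29) + "1"
= binarize(14) + "1" + "1"
= binarize(7) + "0" + "1" + "1"
= binarize(3) + "1" + "0" + "1" + "1"
= binarize(1) + "1" + "1" + "0" + "1" + "1"
= "1" + "1" + "1" + "0" + "1" + "1"
= "111011"


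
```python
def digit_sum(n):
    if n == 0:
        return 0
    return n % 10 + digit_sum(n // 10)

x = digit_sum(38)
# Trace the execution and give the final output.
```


digit_sum(38)
= 8 + digit_sum(3)
= 8 + 3 + digit_sum(0)
= 8 + 3 + 0
= 11


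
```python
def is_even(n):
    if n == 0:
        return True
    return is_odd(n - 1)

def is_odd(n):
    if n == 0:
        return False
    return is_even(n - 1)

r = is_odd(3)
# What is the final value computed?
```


is_odd(3)
= is_even(2)
= is_odd(1)
= is_even(0)
n == 0: return True
= True


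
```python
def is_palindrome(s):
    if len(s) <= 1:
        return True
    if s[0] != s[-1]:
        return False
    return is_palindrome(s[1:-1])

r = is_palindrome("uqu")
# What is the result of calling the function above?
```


is_palindrome("uqu")
"uqu": s[0]='u' == s[-1]='u' -> is_palindrome("q")
"q": len <= 1 -> True
= True


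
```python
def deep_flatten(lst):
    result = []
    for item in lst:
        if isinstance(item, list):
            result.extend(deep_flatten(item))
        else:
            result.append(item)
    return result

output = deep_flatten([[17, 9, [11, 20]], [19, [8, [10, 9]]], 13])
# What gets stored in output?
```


deep_flatten([[17, 9, [11, 20]], [19, [8, [10, 9]]], 13])
Processing each element:
  [17, 9, [11, 20]] is a list -> deep_flatten recursively -> [17, 9, 11, 20]
  [19, [8, [10, 9]]] is a list -> deep_flatten recursively -> [19, 8, 10, 9]
  13 is not a list -> append 13
= [17, 9, 11, 20, 19, 8, 10, 9, 13]


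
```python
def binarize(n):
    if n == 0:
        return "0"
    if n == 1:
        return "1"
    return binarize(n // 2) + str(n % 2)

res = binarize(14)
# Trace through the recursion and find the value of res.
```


binarize(14)
= binarize(7) + "0"
= binarize(3) + "1" + "0"
= binarize(1) + "1" + "1" + "0"
= "1" + "1" + "1" + "0"
= "1110"


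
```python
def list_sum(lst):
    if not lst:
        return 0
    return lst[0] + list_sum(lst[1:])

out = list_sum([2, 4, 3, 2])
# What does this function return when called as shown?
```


list_sum([2, 4, 3, 2])
= 2 + list_sum([4, 3, 2])
= 2 + 4 + list_sum([3, 2])
= 2 + 4 + 3 + list_sum([2])
= 2 + 4 + 3 + 2 + list_sum([])
= 2 + 4 + 3 + 2 + 0
= 11


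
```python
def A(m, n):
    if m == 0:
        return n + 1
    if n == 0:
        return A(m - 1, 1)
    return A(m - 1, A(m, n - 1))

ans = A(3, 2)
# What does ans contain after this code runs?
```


A(3, 2)
= A(2, A(3, 1))
First compute A(3, 1) = 13
= A(2, 13)
= 29


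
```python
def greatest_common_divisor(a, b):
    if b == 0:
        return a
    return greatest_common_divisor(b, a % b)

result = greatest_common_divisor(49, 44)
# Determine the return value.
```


greatest_common_divisor(49, 44)
= greatest_common_divisor(44, 49 % 44) = greatest_common_divisor(44, 5)
= greatest_common_divisor(5, 44 % 5) = greatest_common_divisor(5, 4)
= greatest_common_divisor(4, 5 % 4) = greatest_common_divisor(4, 1)
= greatest_common_divisor(1, 4 % 1) = greatest_common_divisor(1, 0)
b == 0, return a = 1


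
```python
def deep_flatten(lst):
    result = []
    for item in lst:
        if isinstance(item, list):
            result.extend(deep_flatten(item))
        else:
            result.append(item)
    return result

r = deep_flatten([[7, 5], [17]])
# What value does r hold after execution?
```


deep_flatten([[7, 5], [17]])
Processing each element:
  [7, 5] is a list -> deep_flatten recursively -> [7, 5]
  [17] is a list -> deep_flatten recursively -> [17]
= [7, 5, 17]


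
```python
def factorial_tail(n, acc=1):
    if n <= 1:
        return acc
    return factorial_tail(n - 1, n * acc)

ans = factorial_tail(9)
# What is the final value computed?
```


factorial_tail(9, 1)
= factorial_tail(8, 9 * 1) = factorial_tail(8, 9)
= factorial_tail(7, 8 * 9) = factorial_tail(7, 72)
= factorial_tail(6, 7 * 72) = factorial_tail(6, 504)
= factorial_tail(5, 6 * 504) = factorial_tail(5, 3024)
= factorial_tail(4, 5 * 3024) = factorial_tail(4, 15120)
= factorial_tail(3, 4 * 15120) = factorial_tail(3, 60480)
= factorial_tail(2, 3 * 60480) = factorial_tail(2, 181440)
= factorial_tail(1, 2 * 181440) = factorial_tail(1, 362880)
n <= 1, return acc = 362880


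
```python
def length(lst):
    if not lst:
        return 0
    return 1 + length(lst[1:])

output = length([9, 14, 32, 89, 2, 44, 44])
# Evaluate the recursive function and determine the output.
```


length([9, 14, 32, 89, 2, 44, 44])
= 1 + length([14, 32, 89, 2, 44, 44])
= 1 + 1 + length([32, 89, 2, 44, 44])
= 1 + 1 + 1 + length([89, 2, 44, 44])
= 1 + 1 + 1 + 1 + length([2, 44, 44])
= 1 + 1 + 1 + 1 + 1 + length([44, 44])
= 1 + 1 + 1 + 1 + 1 + 1 + length([44])
= 1 + 1 + 1 + 1 + 1 + 1 + 1 + length([])
= 1 + 1 + 1 + 1 + 1 + 1 + 1 + 0
= 7


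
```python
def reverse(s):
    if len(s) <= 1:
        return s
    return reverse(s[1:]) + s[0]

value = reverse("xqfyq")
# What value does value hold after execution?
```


reverse("xqfyq")
= reverse("qfyq") + "x"
= reverse("fyq") + "q" + "x"
= reverse("yq") + "f" + "q" + "x"
= reverse("q") + "y" + "f" + "q" + "x"
= "q" + "y" + "f" + "q" + "x"
= "qyfqx"


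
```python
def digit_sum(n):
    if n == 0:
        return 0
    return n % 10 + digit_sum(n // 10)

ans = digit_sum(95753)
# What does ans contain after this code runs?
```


digit_sum(95753)
= 3 + digit_sum(9575)
= 3 + 5 + digit_sum(957)
= 3 + 5 + 7 + digit_sum(95)
= 3 + 5 + 7 + 5 + digit_sum(9)
= 3 + 5 + 7 + 5 + 9 + digit_sum(0)
= 3 + 5 + 7 + 5 + 9 + 0
= 29


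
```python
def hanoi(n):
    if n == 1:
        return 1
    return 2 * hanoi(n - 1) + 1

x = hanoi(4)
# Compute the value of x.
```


hanoi(4)
= 2 * hanoi(3) + 1
= 2 * (2 * hanoi(2) + 1) + 1
= 2 * (2 * (2 * hanoi(1) + 1) + 1) + 1
Now compute bottom-up:
hanoi(1) = 1
hanoi(2) = 2 * 1 + 1 = 3
hanoi(3) = 2 * 3 + 1 = 7
hanoi(4) = 2 * 7 + 1 = 15
= 15


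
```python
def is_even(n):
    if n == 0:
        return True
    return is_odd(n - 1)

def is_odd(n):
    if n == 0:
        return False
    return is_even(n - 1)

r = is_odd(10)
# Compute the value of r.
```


is_odd(10)
= is_even(9)
= is_odd(8)
= is_even(7)
= is_odd(6)
= is_even(5)
= is_odd(4)
= is_even(3)
= is_odd(2)
= is_even(1)
= is_odd(0)
n == 0: return False
= False


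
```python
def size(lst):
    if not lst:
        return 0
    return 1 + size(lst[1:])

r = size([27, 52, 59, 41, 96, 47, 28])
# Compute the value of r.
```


size([27, 52, 59, 41, 96, 47, 28])
= 1 + size([52, 59, 41, 96, 47, 28])
= 1 + 1 + size([59, 41, 96, 47, 28])
= 1 + 1 + 1 + size([41, 96, 47, 28])
= 1 + 1 + 1 + 1 + size([96, 47, 28])
= 1 + 1 + 1 + 1 + 1 + size([47, 28])
= 1 + 1 + 1 + 1 + 1 + 1 + size([28])
= 1 + 1 + 1 + 1 + 1 + 1 + 1 + size([])
= 1 + 1 + 1 + 1 + 1 + 1 + 1 + 0
= 7


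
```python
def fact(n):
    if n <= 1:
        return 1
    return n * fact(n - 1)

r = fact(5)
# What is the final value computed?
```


fact(5)
= 5 * fact(4)
= 5 * 4 * fact(3)
= 5 * 4 * 3 * fact(2)
= 5 * 4 * 3 * 2 * fact(1)
= 5 * 4 * 3 * 2 * 1
= 120


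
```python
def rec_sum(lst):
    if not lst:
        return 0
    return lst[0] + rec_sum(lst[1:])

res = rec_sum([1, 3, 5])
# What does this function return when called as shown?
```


rec_sum([1, 3, 5])
= 1 + rec_sum([3, 5])
= 1 + 3 + rec_sum([5])
= 1 + 3 + 5 + rec_sum([])
= 1 + 3 + 5 + 0
= 9


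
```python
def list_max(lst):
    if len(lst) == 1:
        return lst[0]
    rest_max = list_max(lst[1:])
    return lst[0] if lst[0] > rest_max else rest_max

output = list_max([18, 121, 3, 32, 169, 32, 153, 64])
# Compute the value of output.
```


list_max([18, 121, 3, 32, 169, 32, 153, 64])
= compare 18 with list_max([121, 3, 32, 169, 32, 153, 64])
= compare 121 with list_max([3, 32, 169, 32, 153, 64])
= compare 3 with list_max([32, 169, 32, 153, 64])
= compare 32 with list_max([169, 32, 153, 64])
= compare 169 with list_max([32, 153, 64])
= compare 32 with list_max([153, 64])
= compare 153 with list_max([64])
Base: list_max([64]) = 64
compare 153 with 64: max = 153
compare 32 with 153: max = 153
compare 169 with 153: max = 169
compare 32 with 169: max = 169
compare 3 with 169: max = 169
compare 121 with 169: max = 169
compare 18 with 169: max = 169
= 169


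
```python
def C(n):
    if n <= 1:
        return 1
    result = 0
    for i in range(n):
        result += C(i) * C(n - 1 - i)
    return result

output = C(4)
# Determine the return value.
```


C(4)
= sum of C(i) * C(4-1-i) for i in 0..3
First compute sub-values bottom-up:
  C(0) = 1, C(1) = 1
  C(2) = 1*1 + 1*1 = 2
  C(3) = 1*2 + 1*1 + 2*1 = 5
Now C(4):
  C(0)*C(3) = 1*5 = 5
  C(1)*C(2) = 1*2 = 2
  C(2)*C(1) = 2*1 = 2
  C(3)*C(0) = 5*1 = 5
= 5 + 2 + 2 + 5
= 14


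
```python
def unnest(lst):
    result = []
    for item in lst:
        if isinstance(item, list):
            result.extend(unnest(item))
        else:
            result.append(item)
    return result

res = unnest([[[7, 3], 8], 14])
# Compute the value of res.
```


unnest([[[7, 3], 8], 14])
Processing each element:
  [[7, 3], 8] is a list -> unnest recursively -> [7, 3, 8]
  14 is not a list -> append 14
= [7, 3, 8, 14]


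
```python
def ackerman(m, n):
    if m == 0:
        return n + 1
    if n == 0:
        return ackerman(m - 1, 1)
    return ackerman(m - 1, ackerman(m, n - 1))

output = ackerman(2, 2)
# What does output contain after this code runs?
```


ackerman(2, 2)
= ackerman(1, ackerman(2, 1))
First compute ackerman(2, 1) = 5
= ackerman(1, 5)
= 7


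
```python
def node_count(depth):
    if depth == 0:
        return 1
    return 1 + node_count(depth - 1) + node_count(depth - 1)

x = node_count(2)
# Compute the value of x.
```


node_count(2)
= 1 + node_count(1) + node_count(1)
= 1 + 2 * node_count(1)
node_count(k) = 2^(k+1) - 1
node_count(0) = 1
node_count(1) = 3
node_count(2) = 7
node_count(2) = 2^3 - 1 = 7


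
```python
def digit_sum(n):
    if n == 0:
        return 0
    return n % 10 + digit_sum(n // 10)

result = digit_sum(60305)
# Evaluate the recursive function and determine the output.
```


digit_sum(60305)
= 5 + digit_sum(6030)
= 5 + 0 + digit_sum(603)
= 5 + 0 + 3 + digit_sum(60)
= 5 + 0 + 3 + 0 + digit_sum(6)
= 5 + 0 + 3 + 0 + 6 + digit_sum(0)
= 5 + 0 + 3 + 0 + 6 + 0
= 14


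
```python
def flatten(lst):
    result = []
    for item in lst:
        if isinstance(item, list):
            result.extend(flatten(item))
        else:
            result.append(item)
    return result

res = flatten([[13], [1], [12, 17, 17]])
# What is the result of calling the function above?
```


flatten([[13], [1], [12, 17, 17]])
Processing each element:
  [13] is a list -> flatten recursively -> [13]
  [1] is a list -> flatten recursively -> [1]
  [12, 17, 17] is a list -> flatten recursively -> [12, 17, 17]
= [13, 1, 12, 17, 17]


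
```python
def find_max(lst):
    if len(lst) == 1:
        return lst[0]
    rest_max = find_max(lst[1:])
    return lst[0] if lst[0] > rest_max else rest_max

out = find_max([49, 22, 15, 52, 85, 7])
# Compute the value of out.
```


find_max([49, 22, 15, 52, 85, 7])
= compare 49 with find_max([22, 15, 52, 85, 7])
= compare 22 with find_max([15, 52, 85, 7])
= compare 15 with find_max([52, 85, 7])
= compare 52 with find_max([85, 7])
= compare 85 with find_max([7])
Base: find_max([7]) = 7
compare 85 with 7: max = 85
compare 52 with 85: max = 85
compare 15 with 85: max = 85
compare 22 with 85: max = 85
compare 49 with 85: max = 85
= 85


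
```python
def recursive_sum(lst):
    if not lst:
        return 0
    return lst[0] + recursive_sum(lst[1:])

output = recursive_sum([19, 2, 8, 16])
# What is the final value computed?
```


recursive_sum([19, 2, 8, 16])
= 19 + recursive_sum([2, 8, 16])
= 19 + 2 + recursive_sum([8, 16])
= 19 + 2 + 8 + recursive_sum([16])
= 19 + 2 + 8 + 16 + recursive_sum([])
= 19 + 2 + 8 + 16 + 0
= 45


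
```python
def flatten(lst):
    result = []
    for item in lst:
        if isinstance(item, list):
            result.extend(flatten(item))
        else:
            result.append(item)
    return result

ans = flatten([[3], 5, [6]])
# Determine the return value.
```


flatten([[3], 5, [6]])
Processing each element:
  [3] is a list -> flatten recursively -> [3]
  5 is not a list -> append 5
  [6] is a list -> flatten recursively -> [6]
= [3, 5, 6]


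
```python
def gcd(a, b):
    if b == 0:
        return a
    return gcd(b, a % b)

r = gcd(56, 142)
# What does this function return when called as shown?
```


gcd(56, 142)
= gcd(142, 56 % 142) = gcd(142, 56)
= gcd(56, 142 % 56) = gcd(56, 30)
= gcd(30, 56 % 30) = gcd(30, 26)
= gcd(26, 30 % 26) = gcd(26, 4)
= gcd(4, 26 % 4) = gcd(4, 2)
= gcd(2, 4 % 2) = gcd(2, 0)
b == 0, return a = 2


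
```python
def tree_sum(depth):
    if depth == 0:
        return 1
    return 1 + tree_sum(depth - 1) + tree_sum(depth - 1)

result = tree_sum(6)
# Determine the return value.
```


tree_sum(6)
= 1 + tree_sum(5) + tree_sum(5)
= 1 + 2 * tree_sum(5)
tree_sum(k) = 2^(k+1) - 1
tree_sum(0) = 1
tree_sum(1) = 3
tree_sum(2) = 7
tree_sum(3) = 15
tree_sum(4) = 31
tree_sum(6) = 2^7 - 1 = 127


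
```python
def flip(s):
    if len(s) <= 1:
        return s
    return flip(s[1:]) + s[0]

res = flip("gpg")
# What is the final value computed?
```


flip("gpg")
= flip("pg") + "g"
= flip("g") + "p" + "g"
= "g" + "p" + "g"
= "gpg"


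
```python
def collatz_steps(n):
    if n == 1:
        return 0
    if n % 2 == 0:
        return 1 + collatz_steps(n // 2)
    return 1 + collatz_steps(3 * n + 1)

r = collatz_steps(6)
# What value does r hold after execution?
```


collatz_steps(6)
6 is even -> collatz_steps(3)
3 is odd -> 3*3+1 = 10 -> collatz_steps(10)
10 is even -> collatz_steps(5)
5 is odd -> 3*5+1 = 16 -> collatz_steps(16)
16 is even -> collatz_steps(8)
8 is even -> collatz_steps(4)
4 is even -> collatz_steps(2)
2 is even -> collatz_steps(1)
Reached 1 after 8 steps
= 8


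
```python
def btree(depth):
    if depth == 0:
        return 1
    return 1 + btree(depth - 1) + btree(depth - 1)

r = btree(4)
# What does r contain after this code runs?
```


btree(4)
= 1 + btree(3) + btree(3)
= 1 + 2 * btree(3)
btree(k) = 2^(k+1) - 1
btree(0) = 1
btree(1) = 3
btree(2) = 7
btree(3) = 15
btree(4) = 31
btree(4) = 2^5 - 1 = 31


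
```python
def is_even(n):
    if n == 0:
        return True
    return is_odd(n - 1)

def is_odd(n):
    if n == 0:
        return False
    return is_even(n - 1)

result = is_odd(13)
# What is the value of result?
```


is_odd(13)
= is_even(12)
= is_odd(11)
= is_even(10)
= is_odd(9)
= is_even(8)
= is_odd(7)
= is_even(6)
= is_odd(5)
= is_even(4)
= is_odd(3)
= is_even(2)
= is_odd(1)
= is_even(0)
n == 0: return True
= True


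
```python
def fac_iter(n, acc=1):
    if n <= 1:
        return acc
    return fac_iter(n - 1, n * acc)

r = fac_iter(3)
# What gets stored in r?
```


fac_iter(3, 1)
= fac_iter(2, 3 * 1) = fac_iter(2, 3)
= fac_iter(1, 2 * 3) = fac_iter(1, 6)
n <= 1, return acc = 6


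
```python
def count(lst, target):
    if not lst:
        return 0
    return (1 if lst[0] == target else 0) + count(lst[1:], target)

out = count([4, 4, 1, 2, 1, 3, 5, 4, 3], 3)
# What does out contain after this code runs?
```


count([4, 4, 1, 2, 1, 3, 5, 4, 3], 3)
lst[0]=4 != 3: 0 + count([4, 1, 2, 1, 3, 5, 4, 3], 3)
lst[0]=4 != 3: 0 + count([1, 2, 1, 3, 5, 4, 3], 3)
lst[0]=1 != 3: 0 + count([2, 1, 3, 5, 4, 3], 3)
lst[0]=2 != 3: 0 + count([1, 3, 5, 4, 3], 3)
lst[0]=1 != 3: 0 + count([3, 5, 4, 3], 3)
lst[0]=3 == 3: 1 + count([5, 4, 3], 3)
lst[0]=5 != 3: 0 + count([4, 3], 3)
lst[0]=4 != 3: 0 + count([3], 3)
lst[0]=3 == 3: 1 + count([], 3)
= 2


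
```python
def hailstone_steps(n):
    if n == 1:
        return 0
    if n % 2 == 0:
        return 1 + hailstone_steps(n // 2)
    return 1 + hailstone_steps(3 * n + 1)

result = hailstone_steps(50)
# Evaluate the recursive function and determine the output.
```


hailstone_steps(50)
50 is even -> hailstone_steps(25)
25 is odd -> 3*25+1 = 76 -> hailstone_steps(76)
76 is even -> hailstone_steps(38)
38 is even -> hailstone_steps(19)
19 is odd -> 3*19+1 = 58 -> hailstone_steps(58)
58 is even -> hailstone_steps(29)
29 is odd -> 3*29+1 = 88 -> hailstone_steps(88)
88 is even -> hailstone_steps(44)
44 is even -> hailstone_steps(22)
22 is even -> hailstone_steps(11)
11 is odd -> 3*11+1 = 34 -> hailstone_steps(34)
34 is even -> hailstone_steps(17)
17 is odd -> 3*17+1 = 52 -> hailstone_steps(52)
52 is even -> hailstone_steps(26)
26 is even -> hailstone_steps(13)
13 is odd -> 3*13+1 = 40 -> hailstone_steps(40)
40 is even -> hailstone_steps(20)
20 is even -> hailstone_steps(10)
10 is even -> hailstone_steps(5)
5 is odd -> 3*5+1 = 16 -> hailstone_steps(16)
16 is even -> hailstone_steps(8)
8 is even -> hailstone_steps(4)
4 is even -> hailstone_steps(2)
2 is even -> hailstone_steps(1)
Reached 1 after 24 steps
= 24


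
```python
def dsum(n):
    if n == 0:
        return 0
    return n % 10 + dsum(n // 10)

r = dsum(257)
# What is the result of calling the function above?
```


dsum(257)
= 7 + dsum(25)
= 7 + 5 + dsum(2)
= 7 + 5 + 2 + dsum(0)
= 7 + 5 + 2 + 0
= 14


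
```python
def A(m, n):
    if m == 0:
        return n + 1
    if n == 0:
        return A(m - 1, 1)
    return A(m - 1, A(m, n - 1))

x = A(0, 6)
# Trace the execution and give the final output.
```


A(0, 6)
m == 0: return 6 + 1 = 7
= 7


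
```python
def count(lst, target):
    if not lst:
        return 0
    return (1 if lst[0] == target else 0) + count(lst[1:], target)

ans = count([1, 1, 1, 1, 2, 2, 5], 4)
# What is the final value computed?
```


count([1, 1, 1, 1, 2, 2, 5], 4)
lst[0]=1 != 4: 0 + count([1, 1, 1, 2, 2, 5], 4)
lst[0]=1 != 4: 0 + count([1, 1, 2, 2, 5], 4)
lst[0]=1 != 4: 0 + count([1, 2, 2, 5], 4)
lst[0]=1 != 4: 0 + count([2, 2, 5], 4)
lst[0]=2 != 4: 0 + count([2, 5], 4)
lst[0]=2 != 4: 0 + count([5], 4)
lst[0]=5 != 4: 0 + count([], 4)
= 0


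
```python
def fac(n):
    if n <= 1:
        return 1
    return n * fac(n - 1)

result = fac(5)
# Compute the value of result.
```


fac(5)
= 5 * fac(4)
= 5 * 4 * fac(3)
= 5 * 4 * 3 * fac(2)
= 5 * 4 * 3 * 2 * fac(1)
= 5 * 4 * 3 * 2 * 1
= 120


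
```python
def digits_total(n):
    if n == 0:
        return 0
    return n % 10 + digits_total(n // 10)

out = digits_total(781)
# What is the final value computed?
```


digits_total(781)
= 1 + digits_total(78)
= 1 + 8 + digits_total(7)
= 1 + 8 + 7 + digits_total(0)
= 1 + 8 + 7 + 0
= 16


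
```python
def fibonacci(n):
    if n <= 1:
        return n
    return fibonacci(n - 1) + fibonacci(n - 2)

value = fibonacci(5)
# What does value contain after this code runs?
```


fibonacci(5)
= fibonacci(4) + fibonacci(3)
= (fibonacci(3) + fibonacci(2)) + fibonacci(3)
Computing bottom-up: fibonacci(0)=0, fibonacci(1)=1, fibonacci(2)=1, fibonacci(3)=2, fibonacci(4)=3, fibonacci(5)=5
= 5


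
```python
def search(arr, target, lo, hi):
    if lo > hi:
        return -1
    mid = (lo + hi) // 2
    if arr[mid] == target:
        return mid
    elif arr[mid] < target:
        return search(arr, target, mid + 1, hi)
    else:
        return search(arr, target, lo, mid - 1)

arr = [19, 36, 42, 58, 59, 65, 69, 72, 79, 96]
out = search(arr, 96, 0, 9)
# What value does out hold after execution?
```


search(arr, 96, 0, 9)
lo=0, hi=9, mid=4, arr[mid]=59
59 < 96, search right half
lo=5, hi=9, mid=7, arr[mid]=72
72 < 96, search right half
lo=8, hi=9, mid=8, arr[mid]=79
79 < 96, search right half
lo=9, hi=9, mid=9, arr[mid]=96
arr[9] == 96, found at index 9
= 9


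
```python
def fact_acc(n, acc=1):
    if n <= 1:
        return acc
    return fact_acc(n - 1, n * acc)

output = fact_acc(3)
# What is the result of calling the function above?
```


fact_acc(3, 1)
= fact_acc(2, 3 * 1) = fact_acc(2, 3)
= fact_acc(1, 2 * 3) = fact_acc(1, 6)
n <= 1, return acc = 6


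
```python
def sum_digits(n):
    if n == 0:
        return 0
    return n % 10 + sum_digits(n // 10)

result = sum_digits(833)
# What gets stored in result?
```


sum_digits(833)
= 3 + sum_digits(83)
= 3 + 3 + sum_digits(8)
= 3 + 3 + 8 + sum_digits(0)
= 3 + 3 + 8 + 0
= 14


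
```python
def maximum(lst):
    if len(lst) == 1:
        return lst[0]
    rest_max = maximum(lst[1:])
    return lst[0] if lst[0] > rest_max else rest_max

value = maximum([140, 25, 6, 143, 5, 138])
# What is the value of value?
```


maximum([140, 25, 6, 143, 5, 138])
= compare 140 with maximum([25, 6, 143, 5, 138])
= compare 25 with maximum([6, 143, 5, 138])
= compare 6 with maximum([143, 5, 138])
= compare 143 with maximum([5, 138])
= compare 5 with maximum([138])
Base: maximum([138]) = 138
compare 5 with 138: max = 138
compare 143 with 138: max = 143
compare 6 with 143: max = 143
compare 25 with 143: max = 143
compare 140 with 143: max = 143
= 143


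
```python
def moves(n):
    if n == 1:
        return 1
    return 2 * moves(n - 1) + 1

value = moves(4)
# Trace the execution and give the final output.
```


moves(4)
= 2 * moves(3) + 1
= 2 * (2 * moves(2) + 1) + 1
= 2 * (2 * (2 * moves(1) + 1) + 1) + 1
Now compute bottom-up:
moves(1) = 1
moves(2) = 2 * 1 + 1 = 3
moves(3) = 2 * 3 + 1 = 7
moves(4) = 2 * 7 + 1 = 15
= 15


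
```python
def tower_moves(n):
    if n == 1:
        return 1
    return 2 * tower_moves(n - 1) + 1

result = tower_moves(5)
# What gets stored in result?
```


tower_moves(5)
= 2 * tower_moves(4) + 1
= 2 * (2 * tower_moves(3) + 1) + 1
= 2 * (2 * (2 * tower_moves(2) + 1) + 1) + 1
= 2 * (2 * (2 * (2 * tower_moves(1) + 1) + 1) + 1) + 1
Now compute bottom-up:
tower_moves(1) = 1
tower_moves(2) = 2 * 1 + 1 = 3
tower_moves(3) = 2 * 3 + 1 = 7
tower_moves(4) = 2 * 7 + 1 = 15
tower_moves(5) = 2 * 15 + 1 = 31
= 31


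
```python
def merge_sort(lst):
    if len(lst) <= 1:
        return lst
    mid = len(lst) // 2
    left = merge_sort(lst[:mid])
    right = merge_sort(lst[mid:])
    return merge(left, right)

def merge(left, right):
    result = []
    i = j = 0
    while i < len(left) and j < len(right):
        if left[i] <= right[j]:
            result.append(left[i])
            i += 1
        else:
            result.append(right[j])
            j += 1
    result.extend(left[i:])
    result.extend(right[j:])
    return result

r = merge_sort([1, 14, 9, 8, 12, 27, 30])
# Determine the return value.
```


merge_sort([1, 14, 9, 8, 12, 27, 30])
Split into [1, 14, 9] and [8, 12, 27, 30]
Left sorted: [1, 9, 14]
Right sorted: [8, 12, 27, 30]
Merge [1, 9, 14] and [8, 12, 27, 30]
= [1, 8, 9, 12, 14, 27, 30]


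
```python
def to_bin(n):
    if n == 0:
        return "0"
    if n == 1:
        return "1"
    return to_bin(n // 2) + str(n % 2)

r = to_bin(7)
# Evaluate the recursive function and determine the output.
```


to_bin(7)
= to_bin(3) + "1"
= to_bin(1) + "1" + "1"
= "1" + "1" + "1"
= "111"


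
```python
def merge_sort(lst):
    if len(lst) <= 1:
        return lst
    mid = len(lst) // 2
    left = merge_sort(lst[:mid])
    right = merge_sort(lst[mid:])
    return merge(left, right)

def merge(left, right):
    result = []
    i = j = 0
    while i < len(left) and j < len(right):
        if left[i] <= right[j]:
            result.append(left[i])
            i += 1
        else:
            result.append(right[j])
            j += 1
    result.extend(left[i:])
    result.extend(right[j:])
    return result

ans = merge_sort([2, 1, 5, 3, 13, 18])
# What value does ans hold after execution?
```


merge_sort([2, 1, 5, 3, 13, 18])
Split into [2, 1, 5] and [3, 13, 18]
Left sorted: [1, 2, 5]
Right sorted: [3, 13, 18]
Merge [1, 2, 5] and [3, 13, 18]
= [1, 2, 3, 5, 13, 18]


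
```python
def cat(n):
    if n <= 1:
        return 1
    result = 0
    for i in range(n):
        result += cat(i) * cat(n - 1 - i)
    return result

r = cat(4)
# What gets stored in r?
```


cat(4)
= sum of cat(i) * cat(4-1-i) for i in 0..3
First compute sub-values bottom-up:
  cat(0) = 1, cat(1) = 1
  cat(2) = 1*1 + 1*1 = 2
  cat(3) = 1*2 + 1*1 + 2*1 = 5
Now cat(4):
  cat(0)*cat(3) = 1*5 = 5
  cat(1)*cat(2) = 1*2 = 2
  cat(2)*cat(1) = 2*1 = 2
  cat(3)*cat(0) = 5*1 = 5
= 5 + 2 + 2 + 5
= 14


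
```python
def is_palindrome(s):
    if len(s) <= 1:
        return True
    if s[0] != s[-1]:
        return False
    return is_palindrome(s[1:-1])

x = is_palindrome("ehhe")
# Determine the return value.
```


is_palindrome("ehhe")
"ehhe": s[0]='e' == s[-1]='e' -> is_palindrome("hh")
"hh": s[0]='h' == s[-1]='h' -> is_palindrome("")
"": len <= 1 -> True
= True


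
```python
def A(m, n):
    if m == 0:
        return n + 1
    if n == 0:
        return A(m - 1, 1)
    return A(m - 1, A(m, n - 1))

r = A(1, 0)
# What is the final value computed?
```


A(1, 0)
n == 0: return A(0, 1)
= A(0, 1) = 2
= 2


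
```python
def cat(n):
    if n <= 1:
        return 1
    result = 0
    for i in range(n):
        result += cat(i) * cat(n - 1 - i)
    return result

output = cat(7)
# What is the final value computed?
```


cat(7)
= sum of cat(i) * cat(7-1-i) for i in 0..6
First compute sub-values bottom-up:
  cat(0) = 1, cat(1) = 1
  cat(2) = 1*1 + 1*1 = 2
  cat(3) = 1*2 + 1*1 + 2*1 = 5
  cat(4) = 1*5 + 1*2 + 2*1 + 5*1 = 14
  cat(5) = 1*14 + 1*5 + 2*2 + 5*1 + 14*1 = 42
  cat(6) = 1*42 + 1*14 + 2*5 + 5*2 + 14*1 + 42*1 = 132
Now cat(7):
  cat(0)*cat(6) = 1*132 = 132
  cat(1)*cat(5) = 1*42 = 42
  cat(2)*cat(4) = 2*14 = 28
  cat(3)*cat(3) = 5*5 = 25
  cat(4)*cat(2) = 14*2 = 28
  cat(5)*cat(1) = 42*1 = 42
  cat(6)*cat(0) = 132*1 = 132
= 132 + 42 + 28 + 25 + 28 + 42 + 132
= 429
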